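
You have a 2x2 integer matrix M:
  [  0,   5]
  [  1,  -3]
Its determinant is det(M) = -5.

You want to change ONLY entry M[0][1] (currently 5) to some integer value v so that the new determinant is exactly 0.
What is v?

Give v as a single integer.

det is linear in entry M[0][1]: det = old_det + (v - 5) * C_01
Cofactor C_01 = -1
Want det = 0: -5 + (v - 5) * -1 = 0
  (v - 5) = 5 / -1 = -5
  v = 5 + (-5) = 0

Answer: 0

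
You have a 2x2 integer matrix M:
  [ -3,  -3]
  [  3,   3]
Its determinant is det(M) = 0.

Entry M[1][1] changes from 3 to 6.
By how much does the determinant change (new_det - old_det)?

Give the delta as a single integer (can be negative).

Cofactor C_11 = -3
Entry delta = 6 - 3 = 3
Det delta = entry_delta * cofactor = 3 * -3 = -9

Answer: -9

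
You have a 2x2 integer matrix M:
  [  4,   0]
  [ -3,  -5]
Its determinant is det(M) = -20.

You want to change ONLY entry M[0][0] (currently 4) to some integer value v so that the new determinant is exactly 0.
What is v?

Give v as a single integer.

det is linear in entry M[0][0]: det = old_det + (v - 4) * C_00
Cofactor C_00 = -5
Want det = 0: -20 + (v - 4) * -5 = 0
  (v - 4) = 20 / -5 = -4
  v = 4 + (-4) = 0

Answer: 0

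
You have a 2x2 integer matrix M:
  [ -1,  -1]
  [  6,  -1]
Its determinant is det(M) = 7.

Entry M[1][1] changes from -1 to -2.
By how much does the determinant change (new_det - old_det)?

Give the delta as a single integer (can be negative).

Cofactor C_11 = -1
Entry delta = -2 - -1 = -1
Det delta = entry_delta * cofactor = -1 * -1 = 1

Answer: 1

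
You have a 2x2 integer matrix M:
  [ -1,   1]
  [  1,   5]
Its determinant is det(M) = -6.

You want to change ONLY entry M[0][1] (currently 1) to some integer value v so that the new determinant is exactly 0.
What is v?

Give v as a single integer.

det is linear in entry M[0][1]: det = old_det + (v - 1) * C_01
Cofactor C_01 = -1
Want det = 0: -6 + (v - 1) * -1 = 0
  (v - 1) = 6 / -1 = -6
  v = 1 + (-6) = -5

Answer: -5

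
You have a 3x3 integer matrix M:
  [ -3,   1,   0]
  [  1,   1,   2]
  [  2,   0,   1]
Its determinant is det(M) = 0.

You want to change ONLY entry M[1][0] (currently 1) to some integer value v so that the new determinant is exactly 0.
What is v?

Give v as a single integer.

Answer: 1

Derivation:
det is linear in entry M[1][0]: det = old_det + (v - 1) * C_10
Cofactor C_10 = -1
Want det = 0: 0 + (v - 1) * -1 = 0
  (v - 1) = 0 / -1 = 0
  v = 1 + (0) = 1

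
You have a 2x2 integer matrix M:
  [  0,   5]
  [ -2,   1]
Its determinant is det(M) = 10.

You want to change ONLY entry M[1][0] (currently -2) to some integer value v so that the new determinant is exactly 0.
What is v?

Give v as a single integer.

det is linear in entry M[1][0]: det = old_det + (v - -2) * C_10
Cofactor C_10 = -5
Want det = 0: 10 + (v - -2) * -5 = 0
  (v - -2) = -10 / -5 = 2
  v = -2 + (2) = 0

Answer: 0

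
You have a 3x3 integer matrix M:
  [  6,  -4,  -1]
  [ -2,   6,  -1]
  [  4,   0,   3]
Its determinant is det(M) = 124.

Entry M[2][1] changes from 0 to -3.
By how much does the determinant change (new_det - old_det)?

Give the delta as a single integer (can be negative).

Answer: -24

Derivation:
Cofactor C_21 = 8
Entry delta = -3 - 0 = -3
Det delta = entry_delta * cofactor = -3 * 8 = -24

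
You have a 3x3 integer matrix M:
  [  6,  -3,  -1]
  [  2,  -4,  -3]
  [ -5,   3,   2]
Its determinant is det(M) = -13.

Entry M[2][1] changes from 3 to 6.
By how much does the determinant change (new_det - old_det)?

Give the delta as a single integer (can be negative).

Answer: 48

Derivation:
Cofactor C_21 = 16
Entry delta = 6 - 3 = 3
Det delta = entry_delta * cofactor = 3 * 16 = 48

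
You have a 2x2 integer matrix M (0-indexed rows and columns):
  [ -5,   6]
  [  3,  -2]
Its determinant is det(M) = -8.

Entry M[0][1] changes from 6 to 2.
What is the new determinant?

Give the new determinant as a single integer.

Answer: 4

Derivation:
det is linear in row 0: changing M[0][1] by delta changes det by delta * cofactor(0,1).
Cofactor C_01 = (-1)^(0+1) * minor(0,1) = -3
Entry delta = 2 - 6 = -4
Det delta = -4 * -3 = 12
New det = -8 + 12 = 4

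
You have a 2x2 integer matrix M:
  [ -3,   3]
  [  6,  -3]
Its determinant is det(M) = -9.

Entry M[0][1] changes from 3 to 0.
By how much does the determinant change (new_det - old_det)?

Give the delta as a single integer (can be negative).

Cofactor C_01 = -6
Entry delta = 0 - 3 = -3
Det delta = entry_delta * cofactor = -3 * -6 = 18

Answer: 18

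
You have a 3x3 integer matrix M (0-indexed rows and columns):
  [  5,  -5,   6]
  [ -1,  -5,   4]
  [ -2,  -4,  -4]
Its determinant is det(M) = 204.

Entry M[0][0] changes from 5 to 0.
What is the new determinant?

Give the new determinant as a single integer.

det is linear in row 0: changing M[0][0] by delta changes det by delta * cofactor(0,0).
Cofactor C_00 = (-1)^(0+0) * minor(0,0) = 36
Entry delta = 0 - 5 = -5
Det delta = -5 * 36 = -180
New det = 204 + -180 = 24

Answer: 24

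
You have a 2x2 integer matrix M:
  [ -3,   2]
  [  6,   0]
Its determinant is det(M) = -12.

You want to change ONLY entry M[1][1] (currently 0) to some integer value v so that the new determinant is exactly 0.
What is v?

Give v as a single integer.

Answer: -4

Derivation:
det is linear in entry M[1][1]: det = old_det + (v - 0) * C_11
Cofactor C_11 = -3
Want det = 0: -12 + (v - 0) * -3 = 0
  (v - 0) = 12 / -3 = -4
  v = 0 + (-4) = -4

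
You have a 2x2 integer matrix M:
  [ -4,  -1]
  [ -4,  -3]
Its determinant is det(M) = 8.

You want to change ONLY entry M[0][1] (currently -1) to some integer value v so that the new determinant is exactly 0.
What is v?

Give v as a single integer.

det is linear in entry M[0][1]: det = old_det + (v - -1) * C_01
Cofactor C_01 = 4
Want det = 0: 8 + (v - -1) * 4 = 0
  (v - -1) = -8 / 4 = -2
  v = -1 + (-2) = -3

Answer: -3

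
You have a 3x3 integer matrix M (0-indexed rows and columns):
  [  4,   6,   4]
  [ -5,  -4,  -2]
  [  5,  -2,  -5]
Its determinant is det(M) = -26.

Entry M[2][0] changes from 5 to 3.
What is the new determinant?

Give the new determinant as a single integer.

det is linear in row 2: changing M[2][0] by delta changes det by delta * cofactor(2,0).
Cofactor C_20 = (-1)^(2+0) * minor(2,0) = 4
Entry delta = 3 - 5 = -2
Det delta = -2 * 4 = -8
New det = -26 + -8 = -34

Answer: -34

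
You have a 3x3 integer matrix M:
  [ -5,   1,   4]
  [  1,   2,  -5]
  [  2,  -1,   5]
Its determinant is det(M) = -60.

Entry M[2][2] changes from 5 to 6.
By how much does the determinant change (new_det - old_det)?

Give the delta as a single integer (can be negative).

Answer: -11

Derivation:
Cofactor C_22 = -11
Entry delta = 6 - 5 = 1
Det delta = entry_delta * cofactor = 1 * -11 = -11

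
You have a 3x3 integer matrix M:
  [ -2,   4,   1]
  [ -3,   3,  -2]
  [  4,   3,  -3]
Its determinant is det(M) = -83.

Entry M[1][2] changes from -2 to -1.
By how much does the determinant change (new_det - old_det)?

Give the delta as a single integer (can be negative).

Answer: 22

Derivation:
Cofactor C_12 = 22
Entry delta = -1 - -2 = 1
Det delta = entry_delta * cofactor = 1 * 22 = 22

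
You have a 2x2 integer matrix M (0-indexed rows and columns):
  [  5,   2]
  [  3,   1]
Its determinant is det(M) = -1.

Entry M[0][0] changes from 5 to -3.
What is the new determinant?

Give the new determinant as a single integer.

Answer: -9

Derivation:
det is linear in row 0: changing M[0][0] by delta changes det by delta * cofactor(0,0).
Cofactor C_00 = (-1)^(0+0) * minor(0,0) = 1
Entry delta = -3 - 5 = -8
Det delta = -8 * 1 = -8
New det = -1 + -8 = -9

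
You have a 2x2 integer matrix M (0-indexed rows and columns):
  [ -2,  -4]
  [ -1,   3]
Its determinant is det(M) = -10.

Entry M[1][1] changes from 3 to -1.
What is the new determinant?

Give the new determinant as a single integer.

Answer: -2

Derivation:
det is linear in row 1: changing M[1][1] by delta changes det by delta * cofactor(1,1).
Cofactor C_11 = (-1)^(1+1) * minor(1,1) = -2
Entry delta = -1 - 3 = -4
Det delta = -4 * -2 = 8
New det = -10 + 8 = -2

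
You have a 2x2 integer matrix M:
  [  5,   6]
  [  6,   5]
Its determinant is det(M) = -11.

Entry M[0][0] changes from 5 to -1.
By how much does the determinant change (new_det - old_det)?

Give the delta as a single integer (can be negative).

Cofactor C_00 = 5
Entry delta = -1 - 5 = -6
Det delta = entry_delta * cofactor = -6 * 5 = -30

Answer: -30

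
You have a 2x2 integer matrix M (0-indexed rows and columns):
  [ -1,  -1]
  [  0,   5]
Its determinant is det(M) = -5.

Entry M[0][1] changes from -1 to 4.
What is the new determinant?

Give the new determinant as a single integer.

det is linear in row 0: changing M[0][1] by delta changes det by delta * cofactor(0,1).
Cofactor C_01 = (-1)^(0+1) * minor(0,1) = 0
Entry delta = 4 - -1 = 5
Det delta = 5 * 0 = 0
New det = -5 + 0 = -5

Answer: -5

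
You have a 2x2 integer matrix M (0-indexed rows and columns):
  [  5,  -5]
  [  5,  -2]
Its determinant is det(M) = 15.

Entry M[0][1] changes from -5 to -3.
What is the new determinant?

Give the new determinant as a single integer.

det is linear in row 0: changing M[0][1] by delta changes det by delta * cofactor(0,1).
Cofactor C_01 = (-1)^(0+1) * minor(0,1) = -5
Entry delta = -3 - -5 = 2
Det delta = 2 * -5 = -10
New det = 15 + -10 = 5

Answer: 5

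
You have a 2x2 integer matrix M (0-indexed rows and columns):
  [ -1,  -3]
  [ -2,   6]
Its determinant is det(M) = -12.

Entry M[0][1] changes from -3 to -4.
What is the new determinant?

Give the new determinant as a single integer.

Answer: -14

Derivation:
det is linear in row 0: changing M[0][1] by delta changes det by delta * cofactor(0,1).
Cofactor C_01 = (-1)^(0+1) * minor(0,1) = 2
Entry delta = -4 - -3 = -1
Det delta = -1 * 2 = -2
New det = -12 + -2 = -14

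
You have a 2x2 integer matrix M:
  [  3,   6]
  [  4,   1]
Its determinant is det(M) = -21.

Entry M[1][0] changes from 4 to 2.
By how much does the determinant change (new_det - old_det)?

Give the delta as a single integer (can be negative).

Answer: 12

Derivation:
Cofactor C_10 = -6
Entry delta = 2 - 4 = -2
Det delta = entry_delta * cofactor = -2 * -6 = 12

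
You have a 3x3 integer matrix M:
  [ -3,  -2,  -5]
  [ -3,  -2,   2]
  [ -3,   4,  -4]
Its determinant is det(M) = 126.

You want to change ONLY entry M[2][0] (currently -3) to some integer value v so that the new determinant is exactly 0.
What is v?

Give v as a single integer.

Answer: 6

Derivation:
det is linear in entry M[2][0]: det = old_det + (v - -3) * C_20
Cofactor C_20 = -14
Want det = 0: 126 + (v - -3) * -14 = 0
  (v - -3) = -126 / -14 = 9
  v = -3 + (9) = 6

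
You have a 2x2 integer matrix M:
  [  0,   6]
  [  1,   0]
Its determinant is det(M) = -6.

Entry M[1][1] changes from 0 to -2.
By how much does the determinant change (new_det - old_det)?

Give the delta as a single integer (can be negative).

Cofactor C_11 = 0
Entry delta = -2 - 0 = -2
Det delta = entry_delta * cofactor = -2 * 0 = 0

Answer: 0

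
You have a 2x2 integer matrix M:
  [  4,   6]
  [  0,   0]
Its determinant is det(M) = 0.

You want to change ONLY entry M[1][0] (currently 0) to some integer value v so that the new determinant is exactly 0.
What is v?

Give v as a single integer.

Answer: 0

Derivation:
det is linear in entry M[1][0]: det = old_det + (v - 0) * C_10
Cofactor C_10 = -6
Want det = 0: 0 + (v - 0) * -6 = 0
  (v - 0) = 0 / -6 = 0
  v = 0 + (0) = 0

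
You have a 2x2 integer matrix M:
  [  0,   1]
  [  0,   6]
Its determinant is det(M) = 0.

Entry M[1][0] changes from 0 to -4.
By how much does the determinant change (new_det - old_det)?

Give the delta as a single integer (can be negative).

Answer: 4

Derivation:
Cofactor C_10 = -1
Entry delta = -4 - 0 = -4
Det delta = entry_delta * cofactor = -4 * -1 = 4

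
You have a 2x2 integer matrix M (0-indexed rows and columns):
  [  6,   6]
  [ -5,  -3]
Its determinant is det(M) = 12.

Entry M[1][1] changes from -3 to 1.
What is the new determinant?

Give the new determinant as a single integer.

det is linear in row 1: changing M[1][1] by delta changes det by delta * cofactor(1,1).
Cofactor C_11 = (-1)^(1+1) * minor(1,1) = 6
Entry delta = 1 - -3 = 4
Det delta = 4 * 6 = 24
New det = 12 + 24 = 36

Answer: 36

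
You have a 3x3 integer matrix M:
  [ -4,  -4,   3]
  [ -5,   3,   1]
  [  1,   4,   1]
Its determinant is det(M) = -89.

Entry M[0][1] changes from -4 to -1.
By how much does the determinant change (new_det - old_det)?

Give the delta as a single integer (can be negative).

Cofactor C_01 = 6
Entry delta = -1 - -4 = 3
Det delta = entry_delta * cofactor = 3 * 6 = 18

Answer: 18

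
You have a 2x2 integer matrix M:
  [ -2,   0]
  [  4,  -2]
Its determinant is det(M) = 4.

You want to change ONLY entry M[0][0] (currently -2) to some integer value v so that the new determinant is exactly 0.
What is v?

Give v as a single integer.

det is linear in entry M[0][0]: det = old_det + (v - -2) * C_00
Cofactor C_00 = -2
Want det = 0: 4 + (v - -2) * -2 = 0
  (v - -2) = -4 / -2 = 2
  v = -2 + (2) = 0

Answer: 0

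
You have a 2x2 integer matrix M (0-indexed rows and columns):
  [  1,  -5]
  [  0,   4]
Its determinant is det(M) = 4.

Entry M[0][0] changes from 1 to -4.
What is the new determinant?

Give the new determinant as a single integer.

Answer: -16

Derivation:
det is linear in row 0: changing M[0][0] by delta changes det by delta * cofactor(0,0).
Cofactor C_00 = (-1)^(0+0) * minor(0,0) = 4
Entry delta = -4 - 1 = -5
Det delta = -5 * 4 = -20
New det = 4 + -20 = -16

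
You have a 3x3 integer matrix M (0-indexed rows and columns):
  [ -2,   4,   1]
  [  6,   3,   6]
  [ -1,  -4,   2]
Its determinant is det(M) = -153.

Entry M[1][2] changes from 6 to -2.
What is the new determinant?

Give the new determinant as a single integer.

Answer: -57

Derivation:
det is linear in row 1: changing M[1][2] by delta changes det by delta * cofactor(1,2).
Cofactor C_12 = (-1)^(1+2) * minor(1,2) = -12
Entry delta = -2 - 6 = -8
Det delta = -8 * -12 = 96
New det = -153 + 96 = -57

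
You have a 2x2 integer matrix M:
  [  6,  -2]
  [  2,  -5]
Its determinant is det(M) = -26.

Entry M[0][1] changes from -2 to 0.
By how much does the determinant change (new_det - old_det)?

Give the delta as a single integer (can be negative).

Answer: -4

Derivation:
Cofactor C_01 = -2
Entry delta = 0 - -2 = 2
Det delta = entry_delta * cofactor = 2 * -2 = -4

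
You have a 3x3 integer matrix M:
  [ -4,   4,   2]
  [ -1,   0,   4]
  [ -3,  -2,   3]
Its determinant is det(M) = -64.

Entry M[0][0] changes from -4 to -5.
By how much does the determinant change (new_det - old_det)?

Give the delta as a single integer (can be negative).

Cofactor C_00 = 8
Entry delta = -5 - -4 = -1
Det delta = entry_delta * cofactor = -1 * 8 = -8

Answer: -8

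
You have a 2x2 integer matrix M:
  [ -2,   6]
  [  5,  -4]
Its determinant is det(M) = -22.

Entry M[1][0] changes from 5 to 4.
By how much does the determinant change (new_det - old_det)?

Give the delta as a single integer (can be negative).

Cofactor C_10 = -6
Entry delta = 4 - 5 = -1
Det delta = entry_delta * cofactor = -1 * -6 = 6

Answer: 6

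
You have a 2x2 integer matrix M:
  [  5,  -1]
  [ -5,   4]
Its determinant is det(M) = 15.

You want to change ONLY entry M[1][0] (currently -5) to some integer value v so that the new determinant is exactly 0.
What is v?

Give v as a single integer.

det is linear in entry M[1][0]: det = old_det + (v - -5) * C_10
Cofactor C_10 = 1
Want det = 0: 15 + (v - -5) * 1 = 0
  (v - -5) = -15 / 1 = -15
  v = -5 + (-15) = -20

Answer: -20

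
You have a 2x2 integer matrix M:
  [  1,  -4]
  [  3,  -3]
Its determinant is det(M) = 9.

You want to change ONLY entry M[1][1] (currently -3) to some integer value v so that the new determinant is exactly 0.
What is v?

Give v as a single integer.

Answer: -12

Derivation:
det is linear in entry M[1][1]: det = old_det + (v - -3) * C_11
Cofactor C_11 = 1
Want det = 0: 9 + (v - -3) * 1 = 0
  (v - -3) = -9 / 1 = -9
  v = -3 + (-9) = -12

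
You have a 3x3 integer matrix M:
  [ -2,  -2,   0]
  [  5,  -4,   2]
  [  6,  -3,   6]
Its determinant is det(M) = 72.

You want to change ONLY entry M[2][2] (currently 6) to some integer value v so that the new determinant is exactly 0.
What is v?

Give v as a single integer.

Answer: 2

Derivation:
det is linear in entry M[2][2]: det = old_det + (v - 6) * C_22
Cofactor C_22 = 18
Want det = 0: 72 + (v - 6) * 18 = 0
  (v - 6) = -72 / 18 = -4
  v = 6 + (-4) = 2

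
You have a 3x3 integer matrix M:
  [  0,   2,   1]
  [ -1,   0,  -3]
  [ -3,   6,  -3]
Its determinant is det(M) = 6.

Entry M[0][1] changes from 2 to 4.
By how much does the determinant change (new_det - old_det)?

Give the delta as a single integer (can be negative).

Cofactor C_01 = 6
Entry delta = 4 - 2 = 2
Det delta = entry_delta * cofactor = 2 * 6 = 12

Answer: 12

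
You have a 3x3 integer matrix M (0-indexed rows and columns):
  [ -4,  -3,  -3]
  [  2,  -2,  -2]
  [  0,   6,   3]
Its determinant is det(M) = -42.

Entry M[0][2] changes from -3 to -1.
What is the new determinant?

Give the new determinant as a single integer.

det is linear in row 0: changing M[0][2] by delta changes det by delta * cofactor(0,2).
Cofactor C_02 = (-1)^(0+2) * minor(0,2) = 12
Entry delta = -1 - -3 = 2
Det delta = 2 * 12 = 24
New det = -42 + 24 = -18

Answer: -18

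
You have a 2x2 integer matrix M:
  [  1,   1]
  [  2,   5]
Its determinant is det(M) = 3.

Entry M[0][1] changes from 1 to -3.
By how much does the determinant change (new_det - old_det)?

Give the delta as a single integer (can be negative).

Answer: 8

Derivation:
Cofactor C_01 = -2
Entry delta = -3 - 1 = -4
Det delta = entry_delta * cofactor = -4 * -2 = 8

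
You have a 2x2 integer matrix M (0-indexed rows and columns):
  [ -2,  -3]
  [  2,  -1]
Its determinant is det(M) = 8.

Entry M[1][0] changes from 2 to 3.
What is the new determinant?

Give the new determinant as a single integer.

det is linear in row 1: changing M[1][0] by delta changes det by delta * cofactor(1,0).
Cofactor C_10 = (-1)^(1+0) * minor(1,0) = 3
Entry delta = 3 - 2 = 1
Det delta = 1 * 3 = 3
New det = 8 + 3 = 11

Answer: 11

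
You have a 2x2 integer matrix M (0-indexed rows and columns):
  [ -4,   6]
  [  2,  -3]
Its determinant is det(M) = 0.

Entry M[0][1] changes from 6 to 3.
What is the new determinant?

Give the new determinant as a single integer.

det is linear in row 0: changing M[0][1] by delta changes det by delta * cofactor(0,1).
Cofactor C_01 = (-1)^(0+1) * minor(0,1) = -2
Entry delta = 3 - 6 = -3
Det delta = -3 * -2 = 6
New det = 0 + 6 = 6

Answer: 6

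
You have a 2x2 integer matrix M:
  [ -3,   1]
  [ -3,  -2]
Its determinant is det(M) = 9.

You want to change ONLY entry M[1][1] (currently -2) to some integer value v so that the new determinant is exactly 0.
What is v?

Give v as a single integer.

Answer: 1

Derivation:
det is linear in entry M[1][1]: det = old_det + (v - -2) * C_11
Cofactor C_11 = -3
Want det = 0: 9 + (v - -2) * -3 = 0
  (v - -2) = -9 / -3 = 3
  v = -2 + (3) = 1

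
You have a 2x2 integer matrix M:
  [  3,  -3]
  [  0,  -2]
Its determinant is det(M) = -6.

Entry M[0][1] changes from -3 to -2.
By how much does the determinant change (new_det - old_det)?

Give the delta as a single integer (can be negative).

Answer: 0

Derivation:
Cofactor C_01 = 0
Entry delta = -2 - -3 = 1
Det delta = entry_delta * cofactor = 1 * 0 = 0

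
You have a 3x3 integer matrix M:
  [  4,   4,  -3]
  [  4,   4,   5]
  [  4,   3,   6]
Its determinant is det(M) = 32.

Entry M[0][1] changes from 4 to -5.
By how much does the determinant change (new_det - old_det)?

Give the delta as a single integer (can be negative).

Cofactor C_01 = -4
Entry delta = -5 - 4 = -9
Det delta = entry_delta * cofactor = -9 * -4 = 36

Answer: 36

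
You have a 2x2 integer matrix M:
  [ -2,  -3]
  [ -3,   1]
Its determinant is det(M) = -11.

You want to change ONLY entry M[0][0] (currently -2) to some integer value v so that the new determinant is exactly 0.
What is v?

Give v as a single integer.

Answer: 9

Derivation:
det is linear in entry M[0][0]: det = old_det + (v - -2) * C_00
Cofactor C_00 = 1
Want det = 0: -11 + (v - -2) * 1 = 0
  (v - -2) = 11 / 1 = 11
  v = -2 + (11) = 9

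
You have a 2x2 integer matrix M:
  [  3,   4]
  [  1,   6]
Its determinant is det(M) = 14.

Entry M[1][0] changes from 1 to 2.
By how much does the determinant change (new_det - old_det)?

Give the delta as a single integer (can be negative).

Cofactor C_10 = -4
Entry delta = 2 - 1 = 1
Det delta = entry_delta * cofactor = 1 * -4 = -4

Answer: -4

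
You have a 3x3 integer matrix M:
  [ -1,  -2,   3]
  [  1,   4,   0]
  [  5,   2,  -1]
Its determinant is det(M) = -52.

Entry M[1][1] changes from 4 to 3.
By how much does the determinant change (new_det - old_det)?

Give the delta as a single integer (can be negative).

Answer: 14

Derivation:
Cofactor C_11 = -14
Entry delta = 3 - 4 = -1
Det delta = entry_delta * cofactor = -1 * -14 = 14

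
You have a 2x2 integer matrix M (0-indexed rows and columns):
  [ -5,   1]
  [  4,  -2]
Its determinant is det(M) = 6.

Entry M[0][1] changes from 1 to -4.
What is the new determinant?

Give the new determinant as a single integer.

Answer: 26

Derivation:
det is linear in row 0: changing M[0][1] by delta changes det by delta * cofactor(0,1).
Cofactor C_01 = (-1)^(0+1) * minor(0,1) = -4
Entry delta = -4 - 1 = -5
Det delta = -5 * -4 = 20
New det = 6 + 20 = 26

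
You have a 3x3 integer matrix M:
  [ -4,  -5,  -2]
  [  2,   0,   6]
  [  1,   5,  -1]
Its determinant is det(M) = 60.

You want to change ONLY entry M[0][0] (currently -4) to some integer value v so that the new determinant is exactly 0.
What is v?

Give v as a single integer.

Answer: -2

Derivation:
det is linear in entry M[0][0]: det = old_det + (v - -4) * C_00
Cofactor C_00 = -30
Want det = 0: 60 + (v - -4) * -30 = 0
  (v - -4) = -60 / -30 = 2
  v = -4 + (2) = -2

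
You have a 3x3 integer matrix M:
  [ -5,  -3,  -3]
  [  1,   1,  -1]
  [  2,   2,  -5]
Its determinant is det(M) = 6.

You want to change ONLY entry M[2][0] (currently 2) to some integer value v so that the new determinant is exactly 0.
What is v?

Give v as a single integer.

Answer: 1

Derivation:
det is linear in entry M[2][0]: det = old_det + (v - 2) * C_20
Cofactor C_20 = 6
Want det = 0: 6 + (v - 2) * 6 = 0
  (v - 2) = -6 / 6 = -1
  v = 2 + (-1) = 1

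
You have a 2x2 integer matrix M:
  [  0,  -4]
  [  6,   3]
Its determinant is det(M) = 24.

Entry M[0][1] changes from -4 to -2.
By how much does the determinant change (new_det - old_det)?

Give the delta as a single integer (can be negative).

Cofactor C_01 = -6
Entry delta = -2 - -4 = 2
Det delta = entry_delta * cofactor = 2 * -6 = -12

Answer: -12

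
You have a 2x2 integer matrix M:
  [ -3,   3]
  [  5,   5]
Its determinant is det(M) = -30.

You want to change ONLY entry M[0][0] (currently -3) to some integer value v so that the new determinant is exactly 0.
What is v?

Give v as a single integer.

det is linear in entry M[0][0]: det = old_det + (v - -3) * C_00
Cofactor C_00 = 5
Want det = 0: -30 + (v - -3) * 5 = 0
  (v - -3) = 30 / 5 = 6
  v = -3 + (6) = 3

Answer: 3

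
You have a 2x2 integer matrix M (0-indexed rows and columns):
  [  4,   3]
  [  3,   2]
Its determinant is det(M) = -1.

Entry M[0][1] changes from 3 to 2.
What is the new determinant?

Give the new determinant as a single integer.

det is linear in row 0: changing M[0][1] by delta changes det by delta * cofactor(0,1).
Cofactor C_01 = (-1)^(0+1) * minor(0,1) = -3
Entry delta = 2 - 3 = -1
Det delta = -1 * -3 = 3
New det = -1 + 3 = 2

Answer: 2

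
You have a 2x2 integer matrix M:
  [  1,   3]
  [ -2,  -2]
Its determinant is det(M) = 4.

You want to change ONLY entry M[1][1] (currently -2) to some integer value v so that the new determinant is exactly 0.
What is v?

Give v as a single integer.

Answer: -6

Derivation:
det is linear in entry M[1][1]: det = old_det + (v - -2) * C_11
Cofactor C_11 = 1
Want det = 0: 4 + (v - -2) * 1 = 0
  (v - -2) = -4 / 1 = -4
  v = -2 + (-4) = -6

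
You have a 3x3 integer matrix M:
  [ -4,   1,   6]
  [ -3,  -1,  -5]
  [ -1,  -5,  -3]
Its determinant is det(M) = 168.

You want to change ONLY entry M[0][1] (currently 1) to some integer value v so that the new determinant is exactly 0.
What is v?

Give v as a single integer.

Answer: 43

Derivation:
det is linear in entry M[0][1]: det = old_det + (v - 1) * C_01
Cofactor C_01 = -4
Want det = 0: 168 + (v - 1) * -4 = 0
  (v - 1) = -168 / -4 = 42
  v = 1 + (42) = 43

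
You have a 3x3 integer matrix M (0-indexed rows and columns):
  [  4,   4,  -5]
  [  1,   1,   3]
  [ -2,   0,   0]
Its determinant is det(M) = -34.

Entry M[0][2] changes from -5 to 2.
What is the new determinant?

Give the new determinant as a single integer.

det is linear in row 0: changing M[0][2] by delta changes det by delta * cofactor(0,2).
Cofactor C_02 = (-1)^(0+2) * minor(0,2) = 2
Entry delta = 2 - -5 = 7
Det delta = 7 * 2 = 14
New det = -34 + 14 = -20

Answer: -20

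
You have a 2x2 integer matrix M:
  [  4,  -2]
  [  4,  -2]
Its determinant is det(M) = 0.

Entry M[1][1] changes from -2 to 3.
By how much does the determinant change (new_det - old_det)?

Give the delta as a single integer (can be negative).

Cofactor C_11 = 4
Entry delta = 3 - -2 = 5
Det delta = entry_delta * cofactor = 5 * 4 = 20

Answer: 20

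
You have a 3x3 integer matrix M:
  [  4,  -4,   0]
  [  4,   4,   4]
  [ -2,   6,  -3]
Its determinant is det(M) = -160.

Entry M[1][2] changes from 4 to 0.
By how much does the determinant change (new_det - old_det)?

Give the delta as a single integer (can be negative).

Cofactor C_12 = -16
Entry delta = 0 - 4 = -4
Det delta = entry_delta * cofactor = -4 * -16 = 64

Answer: 64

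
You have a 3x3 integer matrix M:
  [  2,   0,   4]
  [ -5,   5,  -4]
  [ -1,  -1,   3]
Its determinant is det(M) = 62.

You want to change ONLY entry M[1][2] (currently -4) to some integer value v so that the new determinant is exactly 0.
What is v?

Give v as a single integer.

det is linear in entry M[1][2]: det = old_det + (v - -4) * C_12
Cofactor C_12 = 2
Want det = 0: 62 + (v - -4) * 2 = 0
  (v - -4) = -62 / 2 = -31
  v = -4 + (-31) = -35

Answer: -35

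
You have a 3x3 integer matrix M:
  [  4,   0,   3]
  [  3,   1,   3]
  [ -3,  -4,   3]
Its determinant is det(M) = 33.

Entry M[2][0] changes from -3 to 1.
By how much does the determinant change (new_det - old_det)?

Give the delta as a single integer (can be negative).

Answer: -12

Derivation:
Cofactor C_20 = -3
Entry delta = 1 - -3 = 4
Det delta = entry_delta * cofactor = 4 * -3 = -12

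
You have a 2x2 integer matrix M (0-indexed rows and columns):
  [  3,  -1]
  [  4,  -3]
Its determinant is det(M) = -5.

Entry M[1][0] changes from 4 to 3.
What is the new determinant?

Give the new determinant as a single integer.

det is linear in row 1: changing M[1][0] by delta changes det by delta * cofactor(1,0).
Cofactor C_10 = (-1)^(1+0) * minor(1,0) = 1
Entry delta = 3 - 4 = -1
Det delta = -1 * 1 = -1
New det = -5 + -1 = -6

Answer: -6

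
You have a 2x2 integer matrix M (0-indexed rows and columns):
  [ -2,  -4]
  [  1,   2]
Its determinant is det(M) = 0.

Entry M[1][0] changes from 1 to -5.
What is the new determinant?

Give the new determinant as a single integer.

Answer: -24

Derivation:
det is linear in row 1: changing M[1][0] by delta changes det by delta * cofactor(1,0).
Cofactor C_10 = (-1)^(1+0) * minor(1,0) = 4
Entry delta = -5 - 1 = -6
Det delta = -6 * 4 = -24
New det = 0 + -24 = -24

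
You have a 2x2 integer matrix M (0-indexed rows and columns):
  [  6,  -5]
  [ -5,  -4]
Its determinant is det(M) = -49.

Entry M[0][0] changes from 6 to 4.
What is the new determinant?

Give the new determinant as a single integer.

det is linear in row 0: changing M[0][0] by delta changes det by delta * cofactor(0,0).
Cofactor C_00 = (-1)^(0+0) * minor(0,0) = -4
Entry delta = 4 - 6 = -2
Det delta = -2 * -4 = 8
New det = -49 + 8 = -41

Answer: -41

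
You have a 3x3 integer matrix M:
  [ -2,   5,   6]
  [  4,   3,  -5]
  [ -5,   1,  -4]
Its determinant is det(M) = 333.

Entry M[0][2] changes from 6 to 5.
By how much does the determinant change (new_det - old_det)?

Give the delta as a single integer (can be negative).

Cofactor C_02 = 19
Entry delta = 5 - 6 = -1
Det delta = entry_delta * cofactor = -1 * 19 = -19

Answer: -19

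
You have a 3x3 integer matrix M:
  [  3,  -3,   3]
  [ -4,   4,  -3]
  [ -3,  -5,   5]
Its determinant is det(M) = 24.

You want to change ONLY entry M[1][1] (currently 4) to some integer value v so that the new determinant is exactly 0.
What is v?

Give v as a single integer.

det is linear in entry M[1][1]: det = old_det + (v - 4) * C_11
Cofactor C_11 = 24
Want det = 0: 24 + (v - 4) * 24 = 0
  (v - 4) = -24 / 24 = -1
  v = 4 + (-1) = 3

Answer: 3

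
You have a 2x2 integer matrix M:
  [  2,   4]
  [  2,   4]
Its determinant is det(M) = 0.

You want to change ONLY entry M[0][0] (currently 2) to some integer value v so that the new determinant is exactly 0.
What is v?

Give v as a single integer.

Answer: 2

Derivation:
det is linear in entry M[0][0]: det = old_det + (v - 2) * C_00
Cofactor C_00 = 4
Want det = 0: 0 + (v - 2) * 4 = 0
  (v - 2) = 0 / 4 = 0
  v = 2 + (0) = 2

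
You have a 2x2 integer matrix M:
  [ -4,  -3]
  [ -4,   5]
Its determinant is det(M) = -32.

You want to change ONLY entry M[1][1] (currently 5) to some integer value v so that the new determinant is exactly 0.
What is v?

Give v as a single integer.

Answer: -3

Derivation:
det is linear in entry M[1][1]: det = old_det + (v - 5) * C_11
Cofactor C_11 = -4
Want det = 0: -32 + (v - 5) * -4 = 0
  (v - 5) = 32 / -4 = -8
  v = 5 + (-8) = -3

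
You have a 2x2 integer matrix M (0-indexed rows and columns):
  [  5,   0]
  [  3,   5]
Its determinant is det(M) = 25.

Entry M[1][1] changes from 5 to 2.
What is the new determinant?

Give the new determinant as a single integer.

Answer: 10

Derivation:
det is linear in row 1: changing M[1][1] by delta changes det by delta * cofactor(1,1).
Cofactor C_11 = (-1)^(1+1) * minor(1,1) = 5
Entry delta = 2 - 5 = -3
Det delta = -3 * 5 = -15
New det = 25 + -15 = 10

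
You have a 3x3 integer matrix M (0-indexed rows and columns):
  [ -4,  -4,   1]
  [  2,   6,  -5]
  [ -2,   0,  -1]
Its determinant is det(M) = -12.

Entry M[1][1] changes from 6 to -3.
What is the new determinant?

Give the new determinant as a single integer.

det is linear in row 1: changing M[1][1] by delta changes det by delta * cofactor(1,1).
Cofactor C_11 = (-1)^(1+1) * minor(1,1) = 6
Entry delta = -3 - 6 = -9
Det delta = -9 * 6 = -54
New det = -12 + -54 = -66

Answer: -66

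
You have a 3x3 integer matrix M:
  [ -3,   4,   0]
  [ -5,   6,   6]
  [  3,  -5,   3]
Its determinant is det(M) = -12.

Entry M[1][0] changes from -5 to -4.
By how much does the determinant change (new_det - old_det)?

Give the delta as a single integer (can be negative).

Answer: -12

Derivation:
Cofactor C_10 = -12
Entry delta = -4 - -5 = 1
Det delta = entry_delta * cofactor = 1 * -12 = -12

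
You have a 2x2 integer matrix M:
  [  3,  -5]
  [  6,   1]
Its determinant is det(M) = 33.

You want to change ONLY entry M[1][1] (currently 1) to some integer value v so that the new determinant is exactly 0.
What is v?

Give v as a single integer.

Answer: -10

Derivation:
det is linear in entry M[1][1]: det = old_det + (v - 1) * C_11
Cofactor C_11 = 3
Want det = 0: 33 + (v - 1) * 3 = 0
  (v - 1) = -33 / 3 = -11
  v = 1 + (-11) = -10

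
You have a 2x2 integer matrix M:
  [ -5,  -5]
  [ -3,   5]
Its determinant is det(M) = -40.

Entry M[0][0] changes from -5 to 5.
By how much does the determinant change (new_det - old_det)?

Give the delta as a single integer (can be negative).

Cofactor C_00 = 5
Entry delta = 5 - -5 = 10
Det delta = entry_delta * cofactor = 10 * 5 = 50

Answer: 50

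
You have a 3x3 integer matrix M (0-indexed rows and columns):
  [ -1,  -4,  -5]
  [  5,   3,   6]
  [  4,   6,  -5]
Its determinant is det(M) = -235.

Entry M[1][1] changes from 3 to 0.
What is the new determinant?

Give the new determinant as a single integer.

Answer: -310

Derivation:
det is linear in row 1: changing M[1][1] by delta changes det by delta * cofactor(1,1).
Cofactor C_11 = (-1)^(1+1) * minor(1,1) = 25
Entry delta = 0 - 3 = -3
Det delta = -3 * 25 = -75
New det = -235 + -75 = -310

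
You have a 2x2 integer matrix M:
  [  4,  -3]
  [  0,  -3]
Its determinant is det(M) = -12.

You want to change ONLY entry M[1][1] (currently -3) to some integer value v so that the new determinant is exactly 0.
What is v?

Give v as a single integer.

Answer: 0

Derivation:
det is linear in entry M[1][1]: det = old_det + (v - -3) * C_11
Cofactor C_11 = 4
Want det = 0: -12 + (v - -3) * 4 = 0
  (v - -3) = 12 / 4 = 3
  v = -3 + (3) = 0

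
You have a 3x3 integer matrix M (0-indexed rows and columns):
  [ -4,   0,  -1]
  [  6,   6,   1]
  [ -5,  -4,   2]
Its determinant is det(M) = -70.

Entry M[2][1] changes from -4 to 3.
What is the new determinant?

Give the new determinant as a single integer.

Answer: -84

Derivation:
det is linear in row 2: changing M[2][1] by delta changes det by delta * cofactor(2,1).
Cofactor C_21 = (-1)^(2+1) * minor(2,1) = -2
Entry delta = 3 - -4 = 7
Det delta = 7 * -2 = -14
New det = -70 + -14 = -84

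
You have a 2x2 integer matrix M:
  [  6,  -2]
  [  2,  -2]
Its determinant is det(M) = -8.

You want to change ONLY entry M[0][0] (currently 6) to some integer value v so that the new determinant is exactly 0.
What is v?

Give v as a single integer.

det is linear in entry M[0][0]: det = old_det + (v - 6) * C_00
Cofactor C_00 = -2
Want det = 0: -8 + (v - 6) * -2 = 0
  (v - 6) = 8 / -2 = -4
  v = 6 + (-4) = 2

Answer: 2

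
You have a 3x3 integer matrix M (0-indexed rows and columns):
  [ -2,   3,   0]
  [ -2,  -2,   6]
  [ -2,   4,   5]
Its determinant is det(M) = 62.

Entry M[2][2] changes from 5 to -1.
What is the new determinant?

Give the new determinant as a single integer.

det is linear in row 2: changing M[2][2] by delta changes det by delta * cofactor(2,2).
Cofactor C_22 = (-1)^(2+2) * minor(2,2) = 10
Entry delta = -1 - 5 = -6
Det delta = -6 * 10 = -60
New det = 62 + -60 = 2

Answer: 2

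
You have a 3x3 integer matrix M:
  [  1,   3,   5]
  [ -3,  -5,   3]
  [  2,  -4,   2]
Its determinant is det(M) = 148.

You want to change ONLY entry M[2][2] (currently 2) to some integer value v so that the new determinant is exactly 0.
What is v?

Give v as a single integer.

det is linear in entry M[2][2]: det = old_det + (v - 2) * C_22
Cofactor C_22 = 4
Want det = 0: 148 + (v - 2) * 4 = 0
  (v - 2) = -148 / 4 = -37
  v = 2 + (-37) = -35

Answer: -35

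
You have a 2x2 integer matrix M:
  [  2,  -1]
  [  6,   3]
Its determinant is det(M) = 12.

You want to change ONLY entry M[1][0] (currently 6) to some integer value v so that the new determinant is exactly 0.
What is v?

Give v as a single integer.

det is linear in entry M[1][0]: det = old_det + (v - 6) * C_10
Cofactor C_10 = 1
Want det = 0: 12 + (v - 6) * 1 = 0
  (v - 6) = -12 / 1 = -12
  v = 6 + (-12) = -6

Answer: -6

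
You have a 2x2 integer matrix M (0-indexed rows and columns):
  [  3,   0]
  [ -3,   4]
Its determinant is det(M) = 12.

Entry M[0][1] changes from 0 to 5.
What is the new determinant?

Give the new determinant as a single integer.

Answer: 27

Derivation:
det is linear in row 0: changing M[0][1] by delta changes det by delta * cofactor(0,1).
Cofactor C_01 = (-1)^(0+1) * minor(0,1) = 3
Entry delta = 5 - 0 = 5
Det delta = 5 * 3 = 15
New det = 12 + 15 = 27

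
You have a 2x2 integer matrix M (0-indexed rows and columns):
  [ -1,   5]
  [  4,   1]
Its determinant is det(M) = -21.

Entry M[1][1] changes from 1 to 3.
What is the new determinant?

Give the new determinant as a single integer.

det is linear in row 1: changing M[1][1] by delta changes det by delta * cofactor(1,1).
Cofactor C_11 = (-1)^(1+1) * minor(1,1) = -1
Entry delta = 3 - 1 = 2
Det delta = 2 * -1 = -2
New det = -21 + -2 = -23

Answer: -23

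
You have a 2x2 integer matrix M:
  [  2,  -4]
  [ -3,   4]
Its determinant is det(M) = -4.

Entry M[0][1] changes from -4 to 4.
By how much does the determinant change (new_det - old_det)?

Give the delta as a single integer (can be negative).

Answer: 24

Derivation:
Cofactor C_01 = 3
Entry delta = 4 - -4 = 8
Det delta = entry_delta * cofactor = 8 * 3 = 24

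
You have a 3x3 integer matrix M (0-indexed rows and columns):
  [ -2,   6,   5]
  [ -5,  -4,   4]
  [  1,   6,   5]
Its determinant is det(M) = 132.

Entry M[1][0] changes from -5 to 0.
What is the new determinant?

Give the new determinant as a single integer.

det is linear in row 1: changing M[1][0] by delta changes det by delta * cofactor(1,0).
Cofactor C_10 = (-1)^(1+0) * minor(1,0) = 0
Entry delta = 0 - -5 = 5
Det delta = 5 * 0 = 0
New det = 132 + 0 = 132

Answer: 132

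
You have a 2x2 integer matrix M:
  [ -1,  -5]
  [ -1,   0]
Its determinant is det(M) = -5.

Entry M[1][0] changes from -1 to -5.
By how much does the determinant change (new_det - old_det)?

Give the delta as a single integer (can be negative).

Answer: -20

Derivation:
Cofactor C_10 = 5
Entry delta = -5 - -1 = -4
Det delta = entry_delta * cofactor = -4 * 5 = -20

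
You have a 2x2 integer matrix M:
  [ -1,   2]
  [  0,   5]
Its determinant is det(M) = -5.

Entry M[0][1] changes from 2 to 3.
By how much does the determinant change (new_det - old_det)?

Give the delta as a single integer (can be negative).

Cofactor C_01 = 0
Entry delta = 3 - 2 = 1
Det delta = entry_delta * cofactor = 1 * 0 = 0

Answer: 0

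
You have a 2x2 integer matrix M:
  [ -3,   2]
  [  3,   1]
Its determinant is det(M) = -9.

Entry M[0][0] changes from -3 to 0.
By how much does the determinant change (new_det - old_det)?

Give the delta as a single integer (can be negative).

Answer: 3

Derivation:
Cofactor C_00 = 1
Entry delta = 0 - -3 = 3
Det delta = entry_delta * cofactor = 3 * 1 = 3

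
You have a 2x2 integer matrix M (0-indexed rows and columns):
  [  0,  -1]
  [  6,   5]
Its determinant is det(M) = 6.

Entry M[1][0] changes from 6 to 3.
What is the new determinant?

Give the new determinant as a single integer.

det is linear in row 1: changing M[1][0] by delta changes det by delta * cofactor(1,0).
Cofactor C_10 = (-1)^(1+0) * minor(1,0) = 1
Entry delta = 3 - 6 = -3
Det delta = -3 * 1 = -3
New det = 6 + -3 = 3

Answer: 3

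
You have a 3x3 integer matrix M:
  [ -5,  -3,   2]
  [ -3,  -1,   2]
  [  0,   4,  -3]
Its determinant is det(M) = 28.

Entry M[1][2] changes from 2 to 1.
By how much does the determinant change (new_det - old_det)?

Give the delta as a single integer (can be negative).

Cofactor C_12 = 20
Entry delta = 1 - 2 = -1
Det delta = entry_delta * cofactor = -1 * 20 = -20

Answer: -20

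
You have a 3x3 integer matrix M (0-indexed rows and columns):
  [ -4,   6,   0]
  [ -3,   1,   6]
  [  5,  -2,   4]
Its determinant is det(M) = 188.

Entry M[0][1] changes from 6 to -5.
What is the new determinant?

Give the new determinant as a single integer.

det is linear in row 0: changing M[0][1] by delta changes det by delta * cofactor(0,1).
Cofactor C_01 = (-1)^(0+1) * minor(0,1) = 42
Entry delta = -5 - 6 = -11
Det delta = -11 * 42 = -462
New det = 188 + -462 = -274

Answer: -274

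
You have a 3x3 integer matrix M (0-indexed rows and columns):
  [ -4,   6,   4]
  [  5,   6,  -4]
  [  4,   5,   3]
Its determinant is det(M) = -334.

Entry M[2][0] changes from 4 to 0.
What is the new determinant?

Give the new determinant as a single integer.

det is linear in row 2: changing M[2][0] by delta changes det by delta * cofactor(2,0).
Cofactor C_20 = (-1)^(2+0) * minor(2,0) = -48
Entry delta = 0 - 4 = -4
Det delta = -4 * -48 = 192
New det = -334 + 192 = -142

Answer: -142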